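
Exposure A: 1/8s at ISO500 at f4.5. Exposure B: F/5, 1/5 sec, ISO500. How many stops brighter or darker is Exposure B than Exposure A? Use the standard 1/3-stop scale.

Aperture: f/4.5 → f/5 — 1/3 stop narrower (darker).
Shutter speed: 1/8 → 1/6 → 1/5 — 2/3 stop slower (brighter).
ISO: unchanged.
Net: −1/3 +2/3 = +1/3 stops.

1/3 stop brighter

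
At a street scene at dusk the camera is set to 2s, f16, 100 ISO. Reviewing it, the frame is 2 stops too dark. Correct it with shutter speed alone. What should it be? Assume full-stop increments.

Underexposed by 2 stops → need 2 stops brighter.
Shutter speed: 2 → 4 → 8.

8 s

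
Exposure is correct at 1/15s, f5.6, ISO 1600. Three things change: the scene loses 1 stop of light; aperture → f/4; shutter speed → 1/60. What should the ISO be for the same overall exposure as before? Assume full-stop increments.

Scene light: 1 stop darker.
Aperture: f/5.6 → f/4 — 1 stop opened up (brighter).
Shutter speed: 1/15 → 1/30 → 1/60 — 2 stops faster (darker).
Net so far: 2 stops darker. ISO: 1600 → 3200 → 6400.

ISO 6400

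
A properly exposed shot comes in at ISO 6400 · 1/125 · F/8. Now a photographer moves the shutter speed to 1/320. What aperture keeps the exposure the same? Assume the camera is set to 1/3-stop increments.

f/5

Shutter speed: 1/125 → 1/160 → 1/200 → 1/250 → 1/320 — 1 1/3 stops faster (darker).
Need 1 1/3 stops brighter from the aperture: f/8 → f/7.1 → f/6.3 → f/5.6 → f/5.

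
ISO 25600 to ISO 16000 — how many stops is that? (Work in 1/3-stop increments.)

25600 → 20000 → 16000 — count the steps: 2 third-stops = 2/3 stop.

2/3 stop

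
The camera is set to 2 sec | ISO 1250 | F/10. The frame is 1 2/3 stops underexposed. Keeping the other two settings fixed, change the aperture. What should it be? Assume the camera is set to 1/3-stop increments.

f/5.6

Underexposed by 1 2/3 stops → need 1 2/3 stops brighter.
Aperture: f/10 → f/9 → f/8 → f/7.1 → f/6.3 → f/5.6.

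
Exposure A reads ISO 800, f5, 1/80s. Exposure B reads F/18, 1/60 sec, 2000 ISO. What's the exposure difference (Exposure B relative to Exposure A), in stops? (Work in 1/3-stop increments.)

Aperture: f/5 → f/5.6 → f/6.3 → f/7.1 → f/8 → f/9 → f/10 → f/11 → f/13 → f/14 → f/16 → f/18 — 3 2/3 stops narrower (darker).
Shutter speed: 1/80 → 1/60 — 1/3 stop slower (brighter).
ISO: 800 → 1000 → 1250 → 1600 → 2000 — 1 1/3 stops higher (brighter).
Net: −3 2/3 +1/3 +1 1/3 = −2 stops.

2 stops darker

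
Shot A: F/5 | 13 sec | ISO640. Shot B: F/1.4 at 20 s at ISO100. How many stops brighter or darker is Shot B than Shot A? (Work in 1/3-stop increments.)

Aperture: f/5 → f/4.5 → f/4 → f/3.5 → f/3.2 → f/2.8 → f/2.5 → f/2.2 → f/2 → f/1.8 → f/1.6 → f/1.4 — 3 2/3 stops wider (brighter).
Shutter speed: 13 → 15 → 20 — 2/3 stop slower (brighter).
ISO: 640 → 500 → 400 → 320 → 250 → 200 → 160 → 125 → 100 — 2 2/3 stops lower (darker).
Net: +3 2/3 +2/3 −2 2/3 = +1 2/3 stops.

1 2/3 stops brighter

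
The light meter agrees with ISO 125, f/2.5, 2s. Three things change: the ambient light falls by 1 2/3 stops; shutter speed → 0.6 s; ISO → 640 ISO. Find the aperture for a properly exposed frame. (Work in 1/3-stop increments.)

f/1.8

Scene light: 1 2/3 stops darker.
Shutter speed: 2 → 1.6 → 1.3 → 1 → 0.8 → 0.6 — 1 2/3 stops shorter (darker).
ISO: 125 → 160 → 200 → 250 → 320 → 400 → 500 → 640 — 2 1/3 stops raised (brighter).
Net so far: 1 stop darker. Aperture: f/2.5 → f/2.2 → f/2 → f/1.8.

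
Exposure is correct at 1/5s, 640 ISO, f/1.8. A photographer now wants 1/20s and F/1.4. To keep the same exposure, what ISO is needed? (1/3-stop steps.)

ISO 1600

Shutter speed: 1/5 → 1/6 → 1/8 → 1/10 → 1/13 → 1/15 → 1/20 — 2 stops shorter (darker).
Aperture: f/1.8 → f/1.6 → f/1.4 — 2/3 stop opened up (brighter).
Net change so far: 1 1/3 stops darker. Offset with the ISO: 640 → 800 → 1000 → 1250 → 1600.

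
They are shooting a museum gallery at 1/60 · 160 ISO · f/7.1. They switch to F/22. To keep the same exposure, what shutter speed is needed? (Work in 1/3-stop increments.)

1/6s

Aperture: f/7.1 → f/8 → f/9 → f/10 → f/11 → f/13 → f/14 → f/16 → f/18 → f/20 → f/22 — 3 1/3 stops smaller aperture (darker).
Need 3 1/3 stops brighter from the shutter speed: 1/60 → 1/50 → 1/40 → 1/30 → 1/25 → 1/20 → 1/15 → 1/13 → 1/10 → 1/8 → 1/6.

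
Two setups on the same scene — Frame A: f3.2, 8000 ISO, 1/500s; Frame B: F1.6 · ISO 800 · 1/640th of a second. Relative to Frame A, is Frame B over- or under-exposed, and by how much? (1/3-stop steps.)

Aperture: f/3.2 → f/2.8 → f/2.5 → f/2.2 → f/2 → f/1.8 → f/1.6 — 2 stops wider (brighter).
Shutter speed: 1/500 → 1/640 — 1/3 stop shorter (darker).
ISO: 8000 → 6400 → 5000 → 4000 → 3200 → 2500 → 2000 → 1600 → 1250 → 1000 → 800 — 3 1/3 stops lower (darker).
Net: +2 −1/3 −3 1/3 = −1 2/3 stops.

1 2/3 stops darker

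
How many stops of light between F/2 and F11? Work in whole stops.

f/2 → f/2.8 → f/4 → f/5.6 → f/8 → f/11 — count the steps: 5 stops.

5 stops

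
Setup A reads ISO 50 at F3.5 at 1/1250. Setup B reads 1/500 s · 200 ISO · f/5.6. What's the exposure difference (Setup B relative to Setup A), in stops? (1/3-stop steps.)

2 stops brighter

Aperture: f/3.5 → f/4 → f/4.5 → f/5 → f/5.6 — 1 1/3 stops smaller aperture (darker).
Shutter speed: 1/1250 → 1/1000 → 1/800 → 1/640 → 1/500 — 1 1/3 stops slower (brighter).
ISO: 50 → 64 → 80 → 100 → 125 → 160 → 200 — 2 stops higher (brighter).
Net: −1 1/3 +1 1/3 +2 = +2 stops.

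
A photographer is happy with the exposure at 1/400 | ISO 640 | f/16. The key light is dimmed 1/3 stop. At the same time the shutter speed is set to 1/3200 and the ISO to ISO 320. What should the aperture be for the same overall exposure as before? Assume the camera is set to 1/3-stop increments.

f/3.5

Scene light: 1/3 stop darker.
Shutter speed: 1/400 → 1/500 → 1/640 → 1/800 → 1/1000 → 1/1250 → 1/1600 → 1/2000 → 1/2500 → 1/3200 — 3 stops faster (darker).
ISO: 640 → 500 → 400 → 320 — 1 stop lower (darker).
Net so far: 4 1/3 stops darker. Aperture: f/16 → f/14 → f/13 → f/11 → f/10 → f/9 → f/8 → f/7.1 → f/6.3 → f/5.6 → f/5 → f/4.5 → f/4 → f/3.5.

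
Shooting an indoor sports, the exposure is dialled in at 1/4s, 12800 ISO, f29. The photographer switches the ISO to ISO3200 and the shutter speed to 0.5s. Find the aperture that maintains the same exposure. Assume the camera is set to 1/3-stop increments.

f/20

ISO: 12800 → 10000 → 8000 → 6400 → 5000 → 4000 → 3200 — 2 stops dropped (darker).
Shutter speed: 1/4 → 0.3 → 0.4 → 0.5 — 1 stop longer (brighter).
Net change so far: 1 stop darker. Offset with the aperture: f/29 → f/25 → f/22 → f/20.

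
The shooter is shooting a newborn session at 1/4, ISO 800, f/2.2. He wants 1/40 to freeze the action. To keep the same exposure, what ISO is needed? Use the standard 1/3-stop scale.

ISO 8000

Shutter speed: 1/4 → 1/5 → 1/6 → 1/8 → 1/10 → 1/13 → 1/15 → 1/20 → 1/25 → 1/30 → 1/40 — 3 1/3 stops faster (darker).
Need 3 1/3 stops brighter from the ISO: 800 → 1000 → 1250 → 1600 → 2000 → 2500 → 3200 → 4000 → 5000 → 6400 → 8000.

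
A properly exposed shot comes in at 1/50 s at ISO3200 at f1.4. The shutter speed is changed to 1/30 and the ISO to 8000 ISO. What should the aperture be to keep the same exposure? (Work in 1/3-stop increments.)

f/2.8

Shutter speed: 1/50 → 1/40 → 1/30 — 2/3 stop slower (brighter).
ISO: 3200 → 4000 → 5000 → 6400 → 8000 — 1 1/3 stops raised (brighter).
Net change so far: 2 stops brighter. Offset with the aperture: f/1.4 → f/1.6 → f/1.8 → f/2 → f/2.2 → f/2.5 → f/2.8.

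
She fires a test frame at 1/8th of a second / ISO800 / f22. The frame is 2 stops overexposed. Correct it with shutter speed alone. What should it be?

Overexposed by 2 stops → need 2 stops darker.
Shutter speed: 1/8 → 1/15 → 1/30.

1/30s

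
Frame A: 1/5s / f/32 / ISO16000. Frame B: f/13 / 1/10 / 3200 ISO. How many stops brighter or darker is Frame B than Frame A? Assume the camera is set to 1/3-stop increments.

Aperture: f/32 → f/29 → f/25 → f/22 → f/20 → f/18 → f/16 → f/14 → f/13 — 2 2/3 stops wider (brighter).
Shutter speed: 1/5 → 1/6 → 1/8 → 1/10 — 1 stop faster (darker).
ISO: 16000 → 12800 → 10000 → 8000 → 6400 → 5000 → 4000 → 3200 — 2 1/3 stops lower (darker).
Net: +2 2/3 −1 −2 1/3 = −2/3 stops.

2/3 stop darker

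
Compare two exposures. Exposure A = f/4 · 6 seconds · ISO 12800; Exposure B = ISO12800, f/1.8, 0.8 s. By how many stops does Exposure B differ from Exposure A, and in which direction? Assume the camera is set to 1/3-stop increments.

Aperture: f/4 → f/3.5 → f/3.2 → f/2.8 → f/2.5 → f/2.2 → f/2 → f/1.8 — 2 1/3 stops opened up (brighter).
Shutter speed: 6 → 5 → 4 → 3.2 → 2.5 → 2 → 1.6 → 1.3 → 1 → 0.8 — 3 stops faster (darker).
ISO: unchanged.
Net: +2 1/3 −3 = −2/3 stops.

2/3 stop darker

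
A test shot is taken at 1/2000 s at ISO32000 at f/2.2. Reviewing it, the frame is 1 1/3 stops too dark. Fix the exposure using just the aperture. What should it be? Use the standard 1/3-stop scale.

f/1.4

Underexposed by 1 1/3 stops → need 1 1/3 stops brighter.
Aperture: f/2.2 → f/2 → f/1.8 → f/1.6 → f/1.4.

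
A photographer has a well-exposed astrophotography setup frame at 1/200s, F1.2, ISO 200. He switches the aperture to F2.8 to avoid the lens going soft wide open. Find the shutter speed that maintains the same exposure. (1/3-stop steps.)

Aperture: f/1.2 → f/1.4 → f/1.6 → f/1.8 → f/2 → f/2.2 → f/2.5 → f/2.8 — 2 1/3 stops smaller aperture (darker).
Need 2 1/3 stops brighter from the shutter speed: 1/200 → 1/160 → 1/125 → 1/100 → 1/80 → 1/60 → 1/50 → 1/40.

1/40s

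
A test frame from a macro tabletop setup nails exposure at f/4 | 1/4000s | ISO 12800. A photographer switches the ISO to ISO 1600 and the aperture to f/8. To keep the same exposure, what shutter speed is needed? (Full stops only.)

ISO: 12800 → 6400 → 3200 → 1600 — 3 stops dropped (darker).
Aperture: f/4 → f/5.6 → f/8 — 2 stops stopped down (darker).
Net change so far: 5 stops darker. Offset with the shutter speed: 1/4000 → 1/2000 → 1/1000 → 1/500 → 1/250 → 1/125.

1/125s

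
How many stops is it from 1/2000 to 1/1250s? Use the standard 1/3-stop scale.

2/3 stop

1/2000 → 1/1600 → 1/1250 — count the steps: 2 third-stops = 2/3 stop.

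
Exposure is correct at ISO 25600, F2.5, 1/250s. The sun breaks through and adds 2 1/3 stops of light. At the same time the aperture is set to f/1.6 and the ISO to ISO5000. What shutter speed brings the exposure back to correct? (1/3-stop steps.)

1/640s

Scene light: 2 1/3 stops brighter.
Aperture: f/2.5 → f/2.2 → f/2 → f/1.8 → f/1.6 — 1 1/3 stops larger aperture (brighter).
ISO: 25600 → 20000 → 16000 → 12800 → 10000 → 8000 → 6400 → 5000 — 2 1/3 stops dropped (darker).
Net so far: 1 1/3 stops brighter. Shutter speed: 1/250 → 1/320 → 1/400 → 1/500 → 1/640.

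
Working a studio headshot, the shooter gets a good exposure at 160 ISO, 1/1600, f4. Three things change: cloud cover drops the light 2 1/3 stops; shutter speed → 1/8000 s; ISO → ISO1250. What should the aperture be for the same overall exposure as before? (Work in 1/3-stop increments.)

f/2.2

Scene light: 2 1/3 stops darker.
Shutter speed: 1/1600 → 1/2000 → 1/2500 → 1/3200 → 1/4000 → 1/5000 → 1/6400 → 1/8000 — 2 1/3 stops faster (darker).
ISO: 160 → 200 → 250 → 320 → 400 → 500 → 640 → 800 → 1000 → 1250 — 3 stops raised (brighter).
Net so far: 1 2/3 stops darker. Aperture: f/4 → f/3.5 → f/3.2 → f/2.8 → f/2.5 → f/2.2.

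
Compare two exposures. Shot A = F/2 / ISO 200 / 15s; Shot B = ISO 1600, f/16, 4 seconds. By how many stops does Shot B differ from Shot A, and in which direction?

5 stops darker

Aperture: f/2 → f/2.8 → f/4 → f/5.6 → f/8 → f/11 → f/16 — 6 stops stopped down (darker).
Shutter speed: 15 → 8 → 4 — 2 stops shorter (darker).
ISO: 200 → 400 → 800 → 1600 — 3 stops raised (brighter).
Net: −6 −2 +3 = −5 stops.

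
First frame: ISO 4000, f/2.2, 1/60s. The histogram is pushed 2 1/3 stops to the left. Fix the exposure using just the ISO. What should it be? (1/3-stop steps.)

ISO 20000

Underexposed by 2 1/3 stops → need 2 1/3 stops brighter.
ISO: 4000 → 5000 → 6400 → 8000 → 10000 → 12800 → 16000 → 20000.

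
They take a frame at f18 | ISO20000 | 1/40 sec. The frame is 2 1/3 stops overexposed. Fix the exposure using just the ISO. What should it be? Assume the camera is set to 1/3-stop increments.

ISO 4000

Overexposed by 2 1/3 stops → need 2 1/3 stops darker.
ISO: 20000 → 16000 → 12800 → 10000 → 8000 → 6400 → 5000 → 4000.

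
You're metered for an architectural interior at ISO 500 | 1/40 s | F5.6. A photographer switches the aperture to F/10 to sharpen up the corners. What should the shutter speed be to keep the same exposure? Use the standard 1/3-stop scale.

Aperture: f/5.6 → f/6.3 → f/7.1 → f/8 → f/9 → f/10 — 1 2/3 stops smaller aperture (darker).
Need 1 2/3 stops brighter from the shutter speed: 1/40 → 1/30 → 1/25 → 1/20 → 1/15 → 1/13.

1/13s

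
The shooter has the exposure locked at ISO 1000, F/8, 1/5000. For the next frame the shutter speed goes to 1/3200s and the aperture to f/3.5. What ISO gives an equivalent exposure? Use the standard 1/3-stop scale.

ISO 125

Shutter speed: 1/5000 → 1/4000 → 1/3200 — 2/3 stop slower (brighter).
Aperture: f/8 → f/7.1 → f/6.3 → f/5.6 → f/5 → f/4.5 → f/4 → f/3.5 — 2 1/3 stops opened up (brighter).
Net change so far: 3 stops brighter. Offset with the ISO: 1000 → 800 → 640 → 500 → 400 → 320 → 250 → 200 → 160 → 125.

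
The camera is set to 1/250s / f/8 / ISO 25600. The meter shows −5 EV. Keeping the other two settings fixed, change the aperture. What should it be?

f/1.4

Underexposed by 5 stops → need 5 stops brighter.
Aperture: f/8 → f/5.6 → f/4 → f/2.8 → f/2 → f/1.4.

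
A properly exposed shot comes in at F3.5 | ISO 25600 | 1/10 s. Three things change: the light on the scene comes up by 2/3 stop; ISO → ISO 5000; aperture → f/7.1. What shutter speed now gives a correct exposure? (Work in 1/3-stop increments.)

1.3 s

Scene light: 2/3 stop brighter.
ISO: 25600 → 20000 → 16000 → 12800 → 10000 → 8000 → 6400 → 5000 — 2 1/3 stops lower (darker).
Aperture: f/3.5 → f/4 → f/4.5 → f/5 → f/5.6 → f/6.3 → f/7.1 — 2 stops narrower (darker).
Net so far: 3 2/3 stops darker. Shutter speed: 1/10 → 1/8 → 1/6 → 1/5 → 1/4 → 0.3 → 0.4 → 0.5 → 0.6 → 0.8 → 1 → 1.3.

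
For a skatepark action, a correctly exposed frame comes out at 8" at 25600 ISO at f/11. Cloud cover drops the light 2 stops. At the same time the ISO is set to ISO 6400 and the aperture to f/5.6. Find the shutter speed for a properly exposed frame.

30 s

Scene light: 2 stops darker.
ISO: 25600 → 12800 → 6400 — 2 stops dropped (darker).
Aperture: f/11 → f/8 → f/5.6 — 2 stops opened up (brighter).
Net so far: 2 stops darker. Shutter speed: 8 → 15 → 30.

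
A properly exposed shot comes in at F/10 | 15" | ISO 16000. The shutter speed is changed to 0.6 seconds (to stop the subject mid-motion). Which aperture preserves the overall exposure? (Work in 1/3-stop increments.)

f/2

Shutter speed: 15 → 13 → 10 → 8 → 6 → 5 → 4 → 3.2 → 2.5 → 2 → 1.6 → 1.3 → 1 → 0.8 → 0.6 — 4 2/3 stops faster (darker).
Need 4 2/3 stops brighter from the aperture: f/10 → f/9 → f/8 → f/7.1 → f/6.3 → f/5.6 → f/5 → f/4.5 → f/4 → f/3.5 → f/3.2 → f/2.8 → f/2.5 → f/2.2 → f/2.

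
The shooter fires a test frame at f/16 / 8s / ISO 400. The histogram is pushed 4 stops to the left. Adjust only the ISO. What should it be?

Underexposed by 4 stops → need 4 stops brighter.
ISO: 400 → 800 → 1600 → 3200 → 6400.

ISO 6400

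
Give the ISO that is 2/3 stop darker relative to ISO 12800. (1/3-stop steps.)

ISO: 12800 → 10000 → 8000 — 2/3 stop dropped (darker).

ISO 8000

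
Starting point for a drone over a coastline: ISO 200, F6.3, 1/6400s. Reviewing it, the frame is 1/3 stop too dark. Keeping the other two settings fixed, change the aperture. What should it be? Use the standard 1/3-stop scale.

Underexposed by 1/3 stop → need 1/3 stop brighter.
Aperture: f/6.3 → f/5.6.

f/5.6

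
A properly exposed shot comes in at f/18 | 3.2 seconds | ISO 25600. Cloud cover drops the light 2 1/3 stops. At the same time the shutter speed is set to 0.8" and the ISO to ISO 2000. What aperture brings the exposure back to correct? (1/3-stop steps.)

f/1.1

Scene light: 2 1/3 stops darker.
Shutter speed: 3.2 → 2.5 → 2 → 1.6 → 1.3 → 1 → 0.8 — 2 stops shorter (darker).
ISO: 25600 → 20000 → 16000 → 12800 → 10000 → 8000 → 6400 → 5000 → 4000 → 3200 → 2500 → 2000 — 3 2/3 stops dropped (darker).
Net so far: 8 stops darker. Aperture: f/18 → f/16 → f/14 → f/13 → f/11 → f/10 → f/9 → f/8 → f/7.1 → f/6.3 → f/5.6 → f/5 → f/4.5 → f/4 → f/3.5 → f/3.2 → f/2.8 → f/2.5 → f/2.2 → f/2 → f/1.8 → f/1.6 → f/1.4 → f/1.2 → f/1.1.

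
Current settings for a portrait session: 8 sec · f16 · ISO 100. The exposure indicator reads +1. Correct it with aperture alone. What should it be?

Overexposed by 1 stop → need 1 stop darker.
Aperture: f/16 → f/22.

f/22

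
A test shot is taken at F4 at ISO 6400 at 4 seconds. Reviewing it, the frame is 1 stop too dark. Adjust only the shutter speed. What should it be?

8 s

Underexposed by 1 stop → need 1 stop brighter.
Shutter speed: 4 → 8.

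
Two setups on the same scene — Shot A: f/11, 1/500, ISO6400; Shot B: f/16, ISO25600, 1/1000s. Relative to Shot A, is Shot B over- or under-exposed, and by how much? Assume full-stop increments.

same exposure (0 stops)

Aperture: f/11 → f/16 — 1 stop smaller aperture (darker).
Shutter speed: 1/500 → 1/1000 — 1 stop faster (darker).
ISO: 6400 → 12800 → 25600 — 2 stops raised (brighter).
Net: −1 −1 +2 = 0 stops.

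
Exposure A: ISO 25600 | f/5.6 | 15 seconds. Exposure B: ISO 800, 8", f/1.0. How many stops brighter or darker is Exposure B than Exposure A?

Aperture: f/5.6 → f/4 → f/2.8 → f/2 → f/1.4 → f/1.0 — 5 stops larger aperture (brighter).
Shutter speed: 15 → 8 — 1 stop shorter (darker).
ISO: 25600 → 12800 → 6400 → 3200 → 1600 → 800 — 5 stops dropped (darker).
Net: +5 −1 −5 = −1 stop.

1 stop darker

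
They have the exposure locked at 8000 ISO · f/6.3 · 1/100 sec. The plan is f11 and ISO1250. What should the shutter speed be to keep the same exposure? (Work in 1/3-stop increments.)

1/5s

Aperture: f/6.3 → f/7.1 → f/8 → f/9 → f/10 → f/11 — 1 2/3 stops narrower (darker).
ISO: 8000 → 6400 → 5000 → 4000 → 3200 → 2500 → 2000 → 1600 → 1250 — 2 2/3 stops dropped (darker).
Net change so far: 4 1/3 stops darker. Offset with the shutter speed: 1/100 → 1/80 → 1/60 → 1/50 → 1/40 → 1/30 → 1/25 → 1/20 → 1/15 → 1/13 → 1/10 → 1/8 → 1/6 → 1/5.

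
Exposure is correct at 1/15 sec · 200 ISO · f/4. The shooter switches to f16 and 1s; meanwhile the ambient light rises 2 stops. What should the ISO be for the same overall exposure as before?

Scene light: 2 stops brighter.
Aperture: f/4 → f/5.6 → f/8 → f/11 → f/16 — 4 stops stopped down (darker).
Shutter speed: 1/15 → 1/8 → 1/4 → 1/2 → 1 — 4 stops longer (brighter).
Net so far: 2 stops brighter. ISO: 200 → 100 → 50.

ISO 50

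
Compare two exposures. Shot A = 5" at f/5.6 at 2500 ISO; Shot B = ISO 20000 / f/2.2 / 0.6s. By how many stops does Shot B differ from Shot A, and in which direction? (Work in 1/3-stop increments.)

Aperture: f/5.6 → f/5 → f/4.5 → f/4 → f/3.5 → f/3.2 → f/2.8 → f/2.5 → f/2.2 — 2 2/3 stops larger aperture (brighter).
Shutter speed: 5 → 4 → 3.2 → 2.5 → 2 → 1.6 → 1.3 → 1 → 0.8 → 0.6 — 3 stops faster (darker).
ISO: 2500 → 3200 → 4000 → 5000 → 6400 → 8000 → 10000 → 12800 → 16000 → 20000 — 3 stops higher (brighter).
Net: +2 2/3 −3 +3 = +2 2/3 stops.

2 2/3 stops brighter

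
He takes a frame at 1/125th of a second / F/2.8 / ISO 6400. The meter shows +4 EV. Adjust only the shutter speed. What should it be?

1/2000s

Overexposed by 4 stops → need 4 stops darker.
Shutter speed: 1/125 → 1/250 → 1/500 → 1/1000 → 1/2000.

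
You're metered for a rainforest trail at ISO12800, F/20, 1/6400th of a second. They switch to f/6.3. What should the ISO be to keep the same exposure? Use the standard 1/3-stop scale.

ISO 1250

Aperture: f/20 → f/18 → f/16 → f/14 → f/13 → f/11 → f/10 → f/9 → f/8 → f/7.1 → f/6.3 — 3 1/3 stops larger aperture (brighter).
Need 3 1/3 stops darker from the ISO: 12800 → 10000 → 8000 → 6400 → 5000 → 4000 → 3200 → 2500 → 2000 → 1600 → 1250.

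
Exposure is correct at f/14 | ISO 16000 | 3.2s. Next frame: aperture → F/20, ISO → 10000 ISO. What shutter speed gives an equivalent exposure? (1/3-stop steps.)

Aperture: f/14 → f/16 → f/18 → f/20 — 1 stop narrower (darker).
ISO: 16000 → 12800 → 10000 — 2/3 stop lower (darker).
Net change so far: 1 2/3 stops darker. Offset with the shutter speed: 3.2 → 4 → 5 → 6 → 8 → 10.

10 s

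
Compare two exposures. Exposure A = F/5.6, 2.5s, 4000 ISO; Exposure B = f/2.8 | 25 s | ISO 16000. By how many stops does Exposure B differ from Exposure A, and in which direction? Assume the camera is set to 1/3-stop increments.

Aperture: f/5.6 → f/5 → f/4.5 → f/4 → f/3.5 → f/3.2 → f/2.8 — 2 stops larger aperture (brighter).
Shutter speed: 2.5 → 3.2 → 4 → 5 → 6 → 8 → 10 → 13 → 15 → 20 → 25 — 3 1/3 stops longer (brighter).
ISO: 4000 → 5000 → 6400 → 8000 → 10000 → 12800 → 16000 — 2 stops higher (brighter).
Net: +2 +3 1/3 +2 = +7 1/3 stops.

7 1/3 stops brighter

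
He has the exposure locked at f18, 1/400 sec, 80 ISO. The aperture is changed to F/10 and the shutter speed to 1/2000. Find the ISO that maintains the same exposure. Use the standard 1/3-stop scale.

Aperture: f/18 → f/16 → f/14 → f/13 → f/11 → f/10 — 1 2/3 stops larger aperture (brighter).
Shutter speed: 1/400 → 1/500 → 1/640 → 1/800 → 1/1000 → 1/1250 → 1/1600 → 1/2000 — 2 1/3 stops shorter (darker).
Net change so far: 2/3 stop darker. Offset with the ISO: 80 → 100 → 125.

ISO 125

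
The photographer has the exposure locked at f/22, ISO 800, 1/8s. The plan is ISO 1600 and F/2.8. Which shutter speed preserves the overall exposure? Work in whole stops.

ISO: 800 → 1600 — 1 stop higher (brighter).
Aperture: f/22 → f/16 → f/11 → f/8 → f/5.6 → f/4 → f/2.8 — 6 stops wider (brighter).
Net change so far: 7 stops brighter. Offset with the shutter speed: 1/8 → 1/15 → 1/30 → 1/60 → 1/125 → 1/250 → 1/500 → 1/1000.

1/1000s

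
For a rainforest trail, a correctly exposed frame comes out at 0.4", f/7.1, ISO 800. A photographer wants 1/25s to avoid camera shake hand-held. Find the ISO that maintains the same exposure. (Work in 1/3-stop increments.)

Shutter speed: 0.4 → 0.3 → 1/4 → 1/5 → 1/6 → 1/8 → 1/10 → 1/13 → 1/15 → 1/20 → 1/25 — 3 1/3 stops shorter (darker).
Need 3 1/3 stops brighter from the ISO: 800 → 1000 → 1250 → 1600 → 2000 → 2500 → 3200 → 4000 → 5000 → 6400 → 8000.

ISO 8000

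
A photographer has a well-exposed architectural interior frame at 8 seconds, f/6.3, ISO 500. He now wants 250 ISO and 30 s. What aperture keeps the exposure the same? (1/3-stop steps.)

f/9

ISO: 500 → 400 → 320 → 250 — 1 stop lower (darker).
Shutter speed: 8 → 10 → 13 → 15 → 20 → 25 → 30 — 2 stops longer (brighter).
Net change so far: 1 stop brighter. Offset with the aperture: f/6.3 → f/7.1 → f/8 → f/9.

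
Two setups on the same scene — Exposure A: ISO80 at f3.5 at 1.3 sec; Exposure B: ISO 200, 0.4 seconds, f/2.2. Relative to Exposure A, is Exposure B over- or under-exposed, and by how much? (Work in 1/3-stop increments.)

1 stop brighter

Aperture: f/3.5 → f/3.2 → f/2.8 → f/2.5 → f/2.2 — 1 1/3 stops wider (brighter).
Shutter speed: 1.3 → 1 → 0.8 → 0.6 → 0.5 → 0.4 — 1 2/3 stops shorter (darker).
ISO: 80 → 100 → 125 → 160 → 200 — 1 1/3 stops higher (brighter).
Net: +1 1/3 −1 2/3 +1 1/3 = +1 stop.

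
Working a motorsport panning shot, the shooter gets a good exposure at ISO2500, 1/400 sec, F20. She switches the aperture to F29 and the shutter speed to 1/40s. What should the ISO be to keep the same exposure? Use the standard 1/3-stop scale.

Aperture: f/20 → f/22 → f/25 → f/29 — 1 stop narrower (darker).
Shutter speed: 1/400 → 1/320 → 1/250 → 1/200 → 1/160 → 1/125 → 1/100 → 1/80 → 1/60 → 1/50 → 1/40 — 3 1/3 stops slower (brighter).
Net change so far: 2 1/3 stops brighter. Offset with the ISO: 2500 → 2000 → 1600 → 1250 → 1000 → 800 → 640 → 500.

ISO 500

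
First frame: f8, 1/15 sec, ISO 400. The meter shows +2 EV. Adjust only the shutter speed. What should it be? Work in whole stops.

1/60s

Overexposed by 2 stops → need 2 stops darker.
Shutter speed: 1/15 → 1/30 → 1/60.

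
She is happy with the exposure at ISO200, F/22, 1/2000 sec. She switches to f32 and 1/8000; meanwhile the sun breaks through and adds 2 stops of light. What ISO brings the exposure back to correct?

Scene light: 2 stops brighter.
Aperture: f/22 → f/32 — 1 stop smaller aperture (darker).
Shutter speed: 1/2000 → 1/4000 → 1/8000 — 2 stops shorter (darker).
Net so far: 1 stop darker. ISO: 200 → 400.

ISO 400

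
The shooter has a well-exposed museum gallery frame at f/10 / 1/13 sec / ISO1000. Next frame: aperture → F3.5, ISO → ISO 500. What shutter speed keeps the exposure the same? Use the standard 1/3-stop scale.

1/50s

Aperture: f/10 → f/9 → f/8 → f/7.1 → f/6.3 → f/5.6 → f/5 → f/4.5 → f/4 → f/3.5 — 3 stops wider (brighter).
ISO: 1000 → 800 → 640 → 500 — 1 stop lower (darker).
Net change so far: 2 stops brighter. Offset with the shutter speed: 1/13 → 1/15 → 1/20 → 1/25 → 1/30 → 1/40 → 1/50.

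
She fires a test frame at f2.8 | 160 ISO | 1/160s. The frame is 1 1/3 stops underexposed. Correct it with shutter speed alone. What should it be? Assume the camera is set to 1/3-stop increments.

1/60s

Underexposed by 1 1/3 stops → need 1 1/3 stops brighter.
Shutter speed: 1/160 → 1/125 → 1/100 → 1/80 → 1/60.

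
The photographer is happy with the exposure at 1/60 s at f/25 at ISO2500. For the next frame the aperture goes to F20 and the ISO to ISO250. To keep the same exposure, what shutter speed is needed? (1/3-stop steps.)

Aperture: f/25 → f/22 → f/20 — 2/3 stop larger aperture (brighter).
ISO: 2500 → 2000 → 1600 → 1250 → 1000 → 800 → 640 → 500 → 400 → 320 → 250 — 3 1/3 stops dropped (darker).
Net change so far: 2 2/3 stops darker. Offset with the shutter speed: 1/60 → 1/50 → 1/40 → 1/30 → 1/25 → 1/20 → 1/15 → 1/13 → 1/10.

1/10s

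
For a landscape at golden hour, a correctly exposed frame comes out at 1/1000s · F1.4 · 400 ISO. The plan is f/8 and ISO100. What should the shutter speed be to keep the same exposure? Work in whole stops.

Aperture: f/1.4 → f/2 → f/2.8 → f/4 → f/5.6 → f/8 — 5 stops stopped down (darker).
ISO: 400 → 200 → 100 — 2 stops lower (darker).
Net change so far: 7 stops darker. Offset with the shutter speed: 1/1000 → 1/500 → 1/250 → 1/125 → 1/60 → 1/30 → 1/15 → 1/8.

1/8s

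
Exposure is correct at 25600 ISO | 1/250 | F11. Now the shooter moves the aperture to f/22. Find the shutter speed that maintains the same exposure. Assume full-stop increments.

1/60s

Aperture: f/11 → f/16 → f/22 — 2 stops narrower (darker).
Need 2 stops brighter from the shutter speed: 1/250 → 1/125 → 1/60.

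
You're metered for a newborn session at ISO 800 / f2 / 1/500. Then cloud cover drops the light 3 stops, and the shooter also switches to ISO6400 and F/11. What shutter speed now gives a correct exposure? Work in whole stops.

Scene light: 3 stops darker.
ISO: 800 → 1600 → 3200 → 6400 — 3 stops higher (brighter).
Aperture: f/2 → f/2.8 → f/4 → f/5.6 → f/8 → f/11 — 5 stops smaller aperture (darker).
Net so far: 5 stops darker. Shutter speed: 1/500 → 1/250 → 1/125 → 1/60 → 1/30 → 1/15.

1/15s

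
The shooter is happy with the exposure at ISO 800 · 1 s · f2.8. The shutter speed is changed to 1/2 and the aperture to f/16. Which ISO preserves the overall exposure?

Shutter speed: 1 → 1/2 — 1 stop shorter (darker).
Aperture: f/2.8 → f/4 → f/5.6 → f/8 → f/11 → f/16 — 5 stops stopped down (darker).
Net change so far: 6 stops darker. Offset with the ISO: 800 → 1600 → 3200 → 6400 → 12800 → 25600 → 51200.

ISO 51200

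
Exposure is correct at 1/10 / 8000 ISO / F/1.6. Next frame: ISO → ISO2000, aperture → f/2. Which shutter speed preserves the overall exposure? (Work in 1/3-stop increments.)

0.6 s

ISO: 8000 → 6400 → 5000 → 4000 → 3200 → 2500 → 2000 — 2 stops lower (darker).
Aperture: f/1.6 → f/1.8 → f/2 — 2/3 stop smaller aperture (darker).
Net change so far: 2 2/3 stops darker. Offset with the shutter speed: 1/10 → 1/8 → 1/6 → 1/5 → 1/4 → 0.3 → 0.4 → 0.5 → 0.6.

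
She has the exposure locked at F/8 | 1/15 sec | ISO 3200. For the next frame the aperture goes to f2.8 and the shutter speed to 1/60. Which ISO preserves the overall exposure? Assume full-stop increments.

Aperture: f/8 → f/5.6 → f/4 → f/2.8 — 3 stops larger aperture (brighter).
Shutter speed: 1/15 → 1/30 → 1/60 — 2 stops shorter (darker).
Net change so far: 1 stop brighter. Offset with the ISO: 3200 → 1600.

ISO 1600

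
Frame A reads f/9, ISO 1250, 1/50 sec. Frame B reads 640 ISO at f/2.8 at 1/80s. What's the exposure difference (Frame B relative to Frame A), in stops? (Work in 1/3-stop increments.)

Aperture: f/9 → f/8 → f/7.1 → f/6.3 → f/5.6 → f/5 → f/4.5 → f/4 → f/3.5 → f/3.2 → f/2.8 — 3 1/3 stops wider (brighter).
Shutter speed: 1/50 → 1/60 → 1/80 — 2/3 stop shorter (darker).
ISO: 1250 → 1000 → 800 → 640 — 1 stop dropped (darker).
Net: +3 1/3 −2/3 −1 = +1 2/3 stops.

1 2/3 stops brighter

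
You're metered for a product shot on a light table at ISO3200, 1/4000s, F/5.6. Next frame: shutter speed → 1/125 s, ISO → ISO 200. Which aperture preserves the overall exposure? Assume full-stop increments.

Shutter speed: 1/4000 → 1/2000 → 1/1000 → 1/500 → 1/250 → 1/125 — 5 stops slower (brighter).
ISO: 3200 → 1600 → 800 → 400 → 200 — 4 stops dropped (darker).
Net change so far: 1 stop brighter. Offset with the aperture: f/5.6 → f/8.

f/8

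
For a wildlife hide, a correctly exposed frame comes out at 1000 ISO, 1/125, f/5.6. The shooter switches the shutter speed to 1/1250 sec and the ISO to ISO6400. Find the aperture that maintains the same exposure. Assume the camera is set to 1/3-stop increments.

f/4.5

Shutter speed: 1/125 → 1/160 → 1/200 → 1/250 → 1/320 → 1/400 → 1/500 → 1/640 → 1/800 → 1/1000 → 1/1250 — 3 1/3 stops shorter (darker).
ISO: 1000 → 1250 → 1600 → 2000 → 2500 → 3200 → 4000 → 5000 → 6400 — 2 2/3 stops higher (brighter).
Net change so far: 2/3 stop darker. Offset with the aperture: f/5.6 → f/5 → f/4.5.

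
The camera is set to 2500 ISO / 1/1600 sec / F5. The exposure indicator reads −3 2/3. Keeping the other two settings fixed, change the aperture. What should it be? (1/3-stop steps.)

Underexposed by 3 2/3 stops → need 3 2/3 stops brighter.
Aperture: f/5 → f/4.5 → f/4 → f/3.5 → f/3.2 → f/2.8 → f/2.5 → f/2.2 → f/2 → f/1.8 → f/1.6 → f/1.4.

f/1.4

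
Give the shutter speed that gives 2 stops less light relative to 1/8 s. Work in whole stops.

Shutter speed: 1/8 → 1/15 → 1/30 — 2 stops shorter (darker).

1/30s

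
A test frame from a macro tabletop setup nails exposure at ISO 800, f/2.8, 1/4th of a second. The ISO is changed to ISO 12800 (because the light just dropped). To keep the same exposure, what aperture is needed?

ISO: 800 → 1600 → 3200 → 6400 → 12800 — 4 stops higher (brighter).
Need 4 stops darker from the aperture: f/2.8 → f/4 → f/5.6 → f/8 → f/11.

f/11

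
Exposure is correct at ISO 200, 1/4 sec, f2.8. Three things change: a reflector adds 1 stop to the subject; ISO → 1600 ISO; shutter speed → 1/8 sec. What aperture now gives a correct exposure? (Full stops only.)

f/8

Scene light: 1 stop brighter.
ISO: 200 → 400 → 800 → 1600 — 3 stops higher (brighter).
Shutter speed: 1/4 → 1/8 — 1 stop faster (darker).
Net so far: 3 stops brighter. Aperture: f/2.8 → f/4 → f/5.6 → f/8.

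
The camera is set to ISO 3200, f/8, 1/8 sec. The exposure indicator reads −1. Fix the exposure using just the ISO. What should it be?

Underexposed by 1 stop → need 1 stop brighter.
ISO: 3200 → 6400.

ISO 6400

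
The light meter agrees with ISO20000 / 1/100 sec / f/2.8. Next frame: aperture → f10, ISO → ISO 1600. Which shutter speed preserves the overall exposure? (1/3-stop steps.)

Aperture: f/2.8 → f/3.2 → f/3.5 → f/4 → f/4.5 → f/5 → f/5.6 → f/6.3 → f/7.1 → f/8 → f/9 → f/10 — 3 2/3 stops narrower (darker).
ISO: 20000 → 16000 → 12800 → 10000 → 8000 → 6400 → 5000 → 4000 → 3200 → 2500 → 2000 → 1600 — 3 2/3 stops lower (darker).
Net change so far: 7 1/3 stops darker. Offset with the shutter speed: 1/100 → 1/80 → 1/60 → 1/50 → 1/40 → 1/30 → 1/25 → 1/20 → 1/15 → 1/13 → 1/10 → 1/8 → 1/6 → 1/5 → 1/4 → 0.3 → 0.4 → 0.5 → 0.6 → 0.8 → 1 → 1.3 → 1.6.

1.6 s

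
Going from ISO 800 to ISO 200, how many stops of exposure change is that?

800 → 400 → 200 — count the steps: 2 stops.

2 stops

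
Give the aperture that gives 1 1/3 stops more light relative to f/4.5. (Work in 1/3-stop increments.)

Aperture: f/4.5 → f/4 → f/3.5 → f/3.2 → f/2.8 — 1 1/3 stops wider (brighter).

f/2.8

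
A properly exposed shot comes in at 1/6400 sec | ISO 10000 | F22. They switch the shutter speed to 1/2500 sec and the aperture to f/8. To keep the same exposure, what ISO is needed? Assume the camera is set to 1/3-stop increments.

ISO 500

Shutter speed: 1/6400 → 1/5000 → 1/4000 → 1/3200 → 1/2500 — 1 1/3 stops longer (brighter).
Aperture: f/22 → f/20 → f/18 → f/16 → f/14 → f/13 → f/11 → f/10 → f/9 → f/8 — 3 stops opened up (brighter).
Net change so far: 4 1/3 stops brighter. Offset with the ISO: 10000 → 8000 → 6400 → 5000 → 4000 → 3200 → 2500 → 2000 → 1600 → 1250 → 1000 → 800 → 640 → 500.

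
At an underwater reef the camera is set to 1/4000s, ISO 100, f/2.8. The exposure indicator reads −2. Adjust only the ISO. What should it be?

ISO 400

Underexposed by 2 stops → need 2 stops brighter.
ISO: 100 → 200 → 400.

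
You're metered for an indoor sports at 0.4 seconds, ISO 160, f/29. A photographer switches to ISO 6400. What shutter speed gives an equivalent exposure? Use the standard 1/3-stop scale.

1/100s

ISO: 160 → 200 → 250 → 320 → 400 → 500 → 640 → 800 → 1000 → 1250 → 1600 → 2000 → 2500 → 3200 → 4000 → 5000 → 6400 — 5 1/3 stops higher (brighter).
Need 5 1/3 stops darker from the shutter speed: 0.4 → 0.3 → 1/4 → 1/5 → 1/6 → 1/8 → 1/10 → 1/13 → 1/15 → 1/20 → 1/25 → 1/30 → 1/40 → 1/50 → 1/60 → 1/80 → 1/100.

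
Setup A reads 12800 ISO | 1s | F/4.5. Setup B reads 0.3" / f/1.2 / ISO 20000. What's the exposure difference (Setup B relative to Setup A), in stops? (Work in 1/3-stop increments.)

Aperture: f/4.5 → f/4 → f/3.5 → f/3.2 → f/2.8 → f/2.5 → f/2.2 → f/2 → f/1.8 → f/1.6 → f/1.4 → f/1.2 — 3 2/3 stops opened up (brighter).
Shutter speed: 1 → 0.8 → 0.6 → 0.5 → 0.4 → 0.3 — 1 2/3 stops faster (darker).
ISO: 12800 → 16000 → 20000 — 2/3 stop raised (brighter).
Net: +3 2/3 −1 2/3 +2/3 = +2 2/3 stops.

2 2/3 stops brighter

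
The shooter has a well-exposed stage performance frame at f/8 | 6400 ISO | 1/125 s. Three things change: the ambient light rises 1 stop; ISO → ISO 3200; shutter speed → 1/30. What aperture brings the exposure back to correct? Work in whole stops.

Scene light: 1 stop brighter.
ISO: 6400 → 3200 — 1 stop lower (darker).
Shutter speed: 1/125 → 1/60 → 1/30 — 2 stops slower (brighter).
Net so far: 2 stops brighter. Aperture: f/8 → f/11 → f/16.

f/16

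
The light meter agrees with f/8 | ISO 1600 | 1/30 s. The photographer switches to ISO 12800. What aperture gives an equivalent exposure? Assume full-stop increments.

ISO: 1600 → 3200 → 6400 → 12800 — 3 stops raised (brighter).
Need 3 stops darker from the aperture: f/8 → f/11 → f/16 → f/22.

f/22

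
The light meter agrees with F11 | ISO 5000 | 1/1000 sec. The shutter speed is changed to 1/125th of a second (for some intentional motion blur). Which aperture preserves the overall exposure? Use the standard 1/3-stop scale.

Shutter speed: 1/1000 → 1/800 → 1/640 → 1/500 → 1/400 → 1/320 → 1/250 → 1/200 → 1/160 → 1/125 — 3 stops slower (brighter).
Need 3 stops darker from the aperture: f/11 → f/13 → f/14 → f/16 → f/18 → f/20 → f/22 → f/25 → f/29 → f/32.

f/32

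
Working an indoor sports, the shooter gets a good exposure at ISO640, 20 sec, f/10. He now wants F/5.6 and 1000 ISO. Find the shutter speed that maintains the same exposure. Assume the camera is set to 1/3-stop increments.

4 s

Aperture: f/10 → f/9 → f/8 → f/7.1 → f/6.3 → f/5.6 — 1 2/3 stops larger aperture (brighter).
ISO: 640 → 800 → 1000 — 2/3 stop higher (brighter).
Net change so far: 2 1/3 stops brighter. Offset with the shutter speed: 20 → 15 → 13 → 10 → 8 → 6 → 5 → 4.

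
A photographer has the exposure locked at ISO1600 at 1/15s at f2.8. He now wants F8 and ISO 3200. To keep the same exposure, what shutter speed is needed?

Aperture: f/2.8 → f/4 → f/5.6 → f/8 — 3 stops stopped down (darker).
ISO: 1600 → 3200 — 1 stop higher (brighter).
Net change so far: 2 stops darker. Offset with the shutter speed: 1/15 → 1/8 → 1/4.

1/4s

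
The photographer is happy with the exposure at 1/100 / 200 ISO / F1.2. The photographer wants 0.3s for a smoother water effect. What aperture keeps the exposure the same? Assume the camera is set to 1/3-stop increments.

f/7.1

Shutter speed: 1/100 → 1/80 → 1/60 → 1/50 → 1/40 → 1/30 → 1/25 → 1/20 → 1/15 → 1/13 → 1/10 → 1/8 → 1/6 → 1/5 → 1/4 → 0.3 — 5 stops slower (brighter).
Need 5 stops darker from the aperture: f/1.2 → f/1.4 → f/1.6 → f/1.8 → f/2 → f/2.2 → f/2.5 → f/2.8 → f/3.2 → f/3.5 → f/4 → f/4.5 → f/5 → f/5.6 → f/6.3 → f/7.1.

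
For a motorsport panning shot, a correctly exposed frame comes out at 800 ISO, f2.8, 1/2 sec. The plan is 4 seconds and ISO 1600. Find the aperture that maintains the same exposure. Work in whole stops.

f/11

Shutter speed: 1/2 → 1 → 2 → 4 — 3 stops slower (brighter).
ISO: 800 → 1600 — 1 stop raised (brighter).
Net change so far: 4 stops brighter. Offset with the aperture: f/2.8 → f/4 → f/5.6 → f/8 → f/11.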